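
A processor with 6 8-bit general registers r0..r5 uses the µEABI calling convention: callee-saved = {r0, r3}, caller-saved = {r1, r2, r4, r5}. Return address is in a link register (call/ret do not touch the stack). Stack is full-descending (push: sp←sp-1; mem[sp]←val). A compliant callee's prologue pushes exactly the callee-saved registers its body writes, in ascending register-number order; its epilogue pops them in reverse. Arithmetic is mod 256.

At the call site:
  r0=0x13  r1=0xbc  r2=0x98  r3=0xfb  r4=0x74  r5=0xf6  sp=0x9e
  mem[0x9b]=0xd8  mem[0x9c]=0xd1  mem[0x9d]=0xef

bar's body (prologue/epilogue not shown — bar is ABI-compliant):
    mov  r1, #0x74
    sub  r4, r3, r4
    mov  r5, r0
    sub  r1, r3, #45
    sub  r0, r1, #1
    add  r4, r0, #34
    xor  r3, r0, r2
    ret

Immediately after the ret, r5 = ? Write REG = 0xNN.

prologue: push r0 -> mem[0x9d]=0x13, sp=0x9d
prologue: push r3 -> mem[0x9c]=0xfb, sp=0x9c
body[0] mov  r1, #0x74 -> r1=0x74
body[1] sub  r4, r3, r4 -> r4=0x87
body[2] mov  r5, r0 -> r5=0x13
body[3] sub  r1, r3, #45 -> r1=0xce
body[4] sub  r0, r1, #1 -> r0=0xcd
body[5] add  r4, r0, #34 -> r4=0xef
body[6] xor  r3, r0, r2 -> r3=0x55
epilogue: pop r3=0xfb, sp=0x9d
epilogue: pop r0=0x13, sp=0x9e
r5 is caller-saved -> body value

REG = 0x13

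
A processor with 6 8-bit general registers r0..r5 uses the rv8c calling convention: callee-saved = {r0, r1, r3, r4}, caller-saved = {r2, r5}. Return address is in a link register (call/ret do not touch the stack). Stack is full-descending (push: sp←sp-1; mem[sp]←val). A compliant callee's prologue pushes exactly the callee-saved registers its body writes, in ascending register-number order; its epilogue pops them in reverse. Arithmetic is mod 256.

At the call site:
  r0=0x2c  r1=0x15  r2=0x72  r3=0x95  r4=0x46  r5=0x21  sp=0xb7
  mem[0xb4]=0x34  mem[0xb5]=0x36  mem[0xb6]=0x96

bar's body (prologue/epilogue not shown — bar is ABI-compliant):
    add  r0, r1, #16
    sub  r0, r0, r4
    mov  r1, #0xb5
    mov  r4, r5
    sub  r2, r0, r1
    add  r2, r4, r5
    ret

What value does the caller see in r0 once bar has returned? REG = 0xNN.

REG = 0x2c

prologue: push r0 -> mem[0xb6]=0x2c, sp=0xb6
prologue: push r1 -> mem[0xb5]=0x15, sp=0xb5
prologue: push r4 -> mem[0xb4]=0x46, sp=0xb4
body[0] add  r0, r1, #16 -> r0=0x25
body[1] sub  r0, r0, r4 -> r0=0xdf
body[2] mov  r1, #0xb5 -> r1=0xb5
body[3] mov  r4, r5 -> r4=0x21
body[4] sub  r2, r0, r1 -> r2=0x2a
body[5] add  r2, r4, r5 -> r2=0x42
epilogue: pop r4=0x46, sp=0xb5
epilogue: pop r1=0x15, sp=0xb6
epilogue: pop r0=0x2c, sp=0xb7
r0 is callee-saved -> restored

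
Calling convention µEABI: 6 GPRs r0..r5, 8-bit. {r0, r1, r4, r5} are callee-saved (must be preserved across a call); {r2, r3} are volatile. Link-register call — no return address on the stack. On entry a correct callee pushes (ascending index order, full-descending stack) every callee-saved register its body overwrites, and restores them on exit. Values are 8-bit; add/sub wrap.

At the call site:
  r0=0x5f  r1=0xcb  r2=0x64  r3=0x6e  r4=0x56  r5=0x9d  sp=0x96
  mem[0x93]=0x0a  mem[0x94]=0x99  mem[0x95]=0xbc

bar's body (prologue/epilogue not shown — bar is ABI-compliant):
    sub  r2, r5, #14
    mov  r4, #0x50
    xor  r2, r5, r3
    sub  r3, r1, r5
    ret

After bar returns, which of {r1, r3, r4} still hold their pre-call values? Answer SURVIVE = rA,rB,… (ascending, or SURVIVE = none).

SURVIVE = r1,r4

prologue: push r4 -> mem[0x95]=0x56, sp=0x95
body[0] sub  r2, r5, #14 -> r2=0x8f
body[1] mov  r4, #0x50 -> r4=0x50
body[2] xor  r2, r5, r3 -> r2=0xf3
body[3] sub  r3, r1, r5 -> r3=0x2e
epilogue: pop r4=0x56, sp=0x96
r1: callee-saved, written=False
r3: caller-saved, written=True
r4: callee-saved, written=True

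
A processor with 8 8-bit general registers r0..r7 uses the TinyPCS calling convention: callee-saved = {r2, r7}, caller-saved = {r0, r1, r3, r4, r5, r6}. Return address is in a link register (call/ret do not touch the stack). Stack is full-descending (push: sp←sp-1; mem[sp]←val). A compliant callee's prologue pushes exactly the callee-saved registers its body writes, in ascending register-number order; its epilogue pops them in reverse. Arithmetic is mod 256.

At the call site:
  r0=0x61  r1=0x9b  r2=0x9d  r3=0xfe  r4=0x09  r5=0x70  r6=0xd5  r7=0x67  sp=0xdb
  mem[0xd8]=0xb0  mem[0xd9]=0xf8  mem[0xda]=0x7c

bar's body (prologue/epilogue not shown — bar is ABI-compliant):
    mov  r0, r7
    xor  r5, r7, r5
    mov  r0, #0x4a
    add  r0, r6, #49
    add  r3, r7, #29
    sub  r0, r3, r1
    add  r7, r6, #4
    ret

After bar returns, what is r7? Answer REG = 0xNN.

REG = 0x67

prologue: push r7 -> mem[0xda]=0x67, sp=0xda
body[0] mov  r0, r7 -> r0=0x67
body[1] xor  r5, r7, r5 -> r5=0x17
body[2] mov  r0, #0x4a -> r0=0x4a
body[3] add  r0, r6, #49 -> r0=0x06
body[4] add  r3, r7, #29 -> r3=0x84
body[5] sub  r0, r3, r1 -> r0=0xe9
body[6] add  r7, r6, #4 -> r7=0xd9
epilogue: pop r7=0x67, sp=0xdb
r7 is callee-saved -> restored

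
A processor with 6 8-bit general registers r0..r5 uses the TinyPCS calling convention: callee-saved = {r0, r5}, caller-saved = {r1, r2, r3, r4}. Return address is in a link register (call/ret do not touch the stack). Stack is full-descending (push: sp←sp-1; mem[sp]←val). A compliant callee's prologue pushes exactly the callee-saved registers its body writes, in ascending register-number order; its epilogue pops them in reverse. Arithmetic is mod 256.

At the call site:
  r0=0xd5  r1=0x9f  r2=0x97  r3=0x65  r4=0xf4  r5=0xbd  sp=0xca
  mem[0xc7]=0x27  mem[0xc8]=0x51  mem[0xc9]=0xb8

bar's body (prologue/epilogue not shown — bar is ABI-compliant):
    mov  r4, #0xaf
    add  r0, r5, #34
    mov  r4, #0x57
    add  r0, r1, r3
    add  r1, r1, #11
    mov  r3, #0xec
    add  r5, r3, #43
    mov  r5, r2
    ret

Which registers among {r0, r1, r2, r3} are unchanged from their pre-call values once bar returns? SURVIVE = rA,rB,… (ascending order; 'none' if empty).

prologue: push r0 → mem[0xc9]=0xd5, sp=0xc9
prologue: push r5 → mem[0xc8]=0xbd, sp=0xc8
body[0] mov  r4, #0xaf → r4=0xaf
body[1] add  r0, r5, #34 → r0=0xdf
body[2] mov  r4, #0x57 → r4=0x57
body[3] add  r0, r1, r3 → r0=0x04
body[4] add  r1, r1, #11 → r1=0xaa
body[5] mov  r3, #0xec → r3=0xec
body[6] add  r5, r3, #43 → r5=0x17
body[7] mov  r5, r2 → r5=0x97
epilogue: pop r5=0xbd, sp=0xc9
epilogue: pop r0=0xd5, sp=0xca
r0: callee-saved, written=True
r1: caller-saved, written=True
r2: caller-saved, written=False
r3: caller-saved, written=True

SURVIVE = r0,r2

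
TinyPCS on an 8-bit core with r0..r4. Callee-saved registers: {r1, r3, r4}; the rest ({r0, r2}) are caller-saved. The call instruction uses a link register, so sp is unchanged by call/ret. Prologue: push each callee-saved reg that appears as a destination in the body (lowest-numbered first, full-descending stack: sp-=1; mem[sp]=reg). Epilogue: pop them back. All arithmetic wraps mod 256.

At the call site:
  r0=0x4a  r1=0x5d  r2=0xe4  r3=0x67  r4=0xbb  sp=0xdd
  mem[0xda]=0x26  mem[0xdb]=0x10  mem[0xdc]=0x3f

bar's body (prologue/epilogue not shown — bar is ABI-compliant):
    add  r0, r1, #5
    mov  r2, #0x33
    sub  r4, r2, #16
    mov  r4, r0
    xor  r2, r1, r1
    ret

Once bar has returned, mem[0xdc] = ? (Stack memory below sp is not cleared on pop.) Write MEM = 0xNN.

prologue: push r4 → mem[0xdc]=0xbb, sp=0xdc
body[0] add  r0, r1, #5 → r0=0x62
body[1] mov  r2, #0x33 → r2=0x33
body[2] sub  r4, r2, #16 → r4=0x23
body[3] mov  r4, r0 → r4=0x62
body[4] xor  r2, r1, r1 → r2=0x00
epilogue: pop r4=0xbb, sp=0xdd
prologue pushed ['r4'] at ['0xdc']

MEM = 0xbb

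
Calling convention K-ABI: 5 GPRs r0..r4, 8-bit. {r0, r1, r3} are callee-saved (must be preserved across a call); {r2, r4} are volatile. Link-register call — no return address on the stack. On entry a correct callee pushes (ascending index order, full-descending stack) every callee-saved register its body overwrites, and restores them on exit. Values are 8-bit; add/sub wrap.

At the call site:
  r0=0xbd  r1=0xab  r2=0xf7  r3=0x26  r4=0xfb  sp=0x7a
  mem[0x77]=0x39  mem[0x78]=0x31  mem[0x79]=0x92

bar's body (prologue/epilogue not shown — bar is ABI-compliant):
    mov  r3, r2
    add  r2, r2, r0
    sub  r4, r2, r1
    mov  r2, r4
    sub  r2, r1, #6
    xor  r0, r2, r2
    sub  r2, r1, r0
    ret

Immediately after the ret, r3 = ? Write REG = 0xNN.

REG = 0x26

prologue: push r0 -> mem[0x79]=0xbd, sp=0x79
prologue: push r3 -> mem[0x78]=0x26, sp=0x78
body[0] mov  r3, r2 -> r3=0xf7
body[1] add  r2, r2, r0 -> r2=0xb4
body[2] sub  r4, r2, r1 -> r4=0x09
body[3] mov  r2, r4 -> r2=0x09
body[4] sub  r2, r1, #6 -> r2=0xa5
body[5] xor  r0, r2, r2 -> r0=0x00
body[6] sub  r2, r1, r0 -> r2=0xab
epilogue: pop r3=0x26, sp=0x79
epilogue: pop r0=0xbd, sp=0x7a
r3 is callee-saved -> restored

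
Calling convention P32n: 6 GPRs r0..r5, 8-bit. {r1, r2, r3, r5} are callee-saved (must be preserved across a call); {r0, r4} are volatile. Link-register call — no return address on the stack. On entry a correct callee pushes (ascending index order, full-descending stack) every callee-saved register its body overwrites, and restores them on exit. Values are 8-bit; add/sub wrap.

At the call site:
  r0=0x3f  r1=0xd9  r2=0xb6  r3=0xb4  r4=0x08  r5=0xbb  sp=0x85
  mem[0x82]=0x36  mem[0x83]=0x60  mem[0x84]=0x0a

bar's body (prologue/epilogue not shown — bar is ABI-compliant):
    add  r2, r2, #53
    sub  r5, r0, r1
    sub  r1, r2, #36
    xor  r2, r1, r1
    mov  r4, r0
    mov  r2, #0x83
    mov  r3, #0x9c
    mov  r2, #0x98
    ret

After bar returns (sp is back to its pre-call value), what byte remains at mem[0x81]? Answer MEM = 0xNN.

prologue: push r1 -> mem[0x84]=0xd9, sp=0x84
prologue: push r2 -> mem[0x83]=0xb6, sp=0x83
prologue: push r3 -> mem[0x82]=0xb4, sp=0x82
prologue: push r5 -> mem[0x81]=0xbb, sp=0x81
body[0] add  r2, r2, #53 -> r2=0xeb
body[1] sub  r5, r0, r1 -> r5=0x66
body[2] sub  r1, r2, #36 -> r1=0xc7
body[3] xor  r2, r1, r1 -> r2=0x00
body[4] mov  r4, r0 -> r4=0x3f
body[5] mov  r2, #0x83 -> r2=0x83
body[6] mov  r3, #0x9c -> r3=0x9c
body[7] mov  r2, #0x98 -> r2=0x98
epilogue: pop r5=0xbb, sp=0x82
epilogue: pop r3=0xb4, sp=0x83
epilogue: pop r2=0xb6, sp=0x84
epilogue: pop r1=0xd9, sp=0x85
prologue pushed ['r1', 'r2', 'r3', 'r5'] at ['0x84', '0x83', '0x82', '0x81']

MEM = 0xbb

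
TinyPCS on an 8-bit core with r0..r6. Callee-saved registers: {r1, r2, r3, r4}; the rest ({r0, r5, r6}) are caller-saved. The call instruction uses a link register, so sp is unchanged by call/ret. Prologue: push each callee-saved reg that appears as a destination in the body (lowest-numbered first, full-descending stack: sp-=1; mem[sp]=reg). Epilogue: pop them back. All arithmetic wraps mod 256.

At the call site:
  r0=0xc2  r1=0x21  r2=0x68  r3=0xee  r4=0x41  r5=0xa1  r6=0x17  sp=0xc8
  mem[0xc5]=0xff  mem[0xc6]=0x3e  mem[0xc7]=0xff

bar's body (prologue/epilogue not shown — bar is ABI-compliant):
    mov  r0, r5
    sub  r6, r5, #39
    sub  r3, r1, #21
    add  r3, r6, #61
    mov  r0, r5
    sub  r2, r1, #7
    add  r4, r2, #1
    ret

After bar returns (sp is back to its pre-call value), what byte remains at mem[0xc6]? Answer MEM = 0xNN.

prologue: push r2 → mem[0xc7]=0x68, sp=0xc7
prologue: push r3 → mem[0xc6]=0xee, sp=0xc6
prologue: push r4 → mem[0xc5]=0x41, sp=0xc5
body[0] mov  r0, r5 → r0=0xa1
body[1] sub  r6, r5, #39 → r6=0x7a
body[2] sub  r3, r1, #21 → r3=0x0c
body[3] add  r3, r6, #61 → r3=0xb7
body[4] mov  r0, r5 → r0=0xa1
body[5] sub  r2, r1, #7 → r2=0x1a
body[6] add  r4, r2, #1 → r4=0x1b
epilogue: pop r4=0x41, sp=0xc6
epilogue: pop r3=0xee, sp=0xc7
epilogue: pop r2=0x68, sp=0xc8
prologue pushed ['r2', 'r3', 'r4'] at ['0xc7', '0xc6', '0xc5']

MEM = 0xee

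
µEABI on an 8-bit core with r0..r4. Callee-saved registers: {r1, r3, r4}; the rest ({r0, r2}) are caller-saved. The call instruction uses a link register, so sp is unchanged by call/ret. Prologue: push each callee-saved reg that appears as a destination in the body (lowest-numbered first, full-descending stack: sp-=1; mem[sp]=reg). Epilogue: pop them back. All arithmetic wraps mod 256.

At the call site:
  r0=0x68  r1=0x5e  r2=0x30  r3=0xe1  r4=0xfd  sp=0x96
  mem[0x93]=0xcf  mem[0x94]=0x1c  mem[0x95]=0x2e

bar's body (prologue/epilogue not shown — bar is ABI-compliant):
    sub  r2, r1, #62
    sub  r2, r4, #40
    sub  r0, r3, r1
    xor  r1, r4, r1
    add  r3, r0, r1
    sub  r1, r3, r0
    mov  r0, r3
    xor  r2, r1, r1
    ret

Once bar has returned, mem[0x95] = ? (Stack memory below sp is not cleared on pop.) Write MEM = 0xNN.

prologue: push r1 → mem[0x95]=0x5e, sp=0x95
prologue: push r3 → mem[0x94]=0xe1, sp=0x94
body[0] sub  r2, r1, #62 → r2=0x20
body[1] sub  r2, r4, #40 → r2=0xd5
body[2] sub  r0, r3, r1 → r0=0x83
body[3] xor  r1, r4, r1 → r1=0xa3
body[4] add  r3, r0, r1 → r3=0x26
body[5] sub  r1, r3, r0 → r1=0xa3
body[6] mov  r0, r3 → r0=0x26
body[7] xor  r2, r1, r1 → r2=0x00
epilogue: pop r3=0xe1, sp=0x95
epilogue: pop r1=0x5e, sp=0x96
prologue pushed ['r1', 'r3'] at ['0x95', '0x94']

MEM = 0x5e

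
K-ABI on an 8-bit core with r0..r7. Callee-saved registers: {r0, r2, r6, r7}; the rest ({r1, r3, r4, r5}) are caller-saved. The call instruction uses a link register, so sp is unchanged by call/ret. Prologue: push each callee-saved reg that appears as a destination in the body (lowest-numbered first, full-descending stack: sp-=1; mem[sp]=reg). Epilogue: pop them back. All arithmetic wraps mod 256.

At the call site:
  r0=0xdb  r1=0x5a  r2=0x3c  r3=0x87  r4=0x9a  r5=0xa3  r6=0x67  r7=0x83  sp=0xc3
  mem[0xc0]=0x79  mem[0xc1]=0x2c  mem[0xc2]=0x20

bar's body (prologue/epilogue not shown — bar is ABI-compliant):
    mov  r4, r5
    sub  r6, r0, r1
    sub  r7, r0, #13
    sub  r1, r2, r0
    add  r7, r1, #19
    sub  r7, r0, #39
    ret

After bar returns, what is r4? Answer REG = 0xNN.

REG = 0xa3

prologue: push r6 → mem[0xc2]=0x67, sp=0xc2
prologue: push r7 → mem[0xc1]=0x83, sp=0xc1
body[0] mov  r4, r5 → r4=0xa3
body[1] sub  r6, r0, r1 → r6=0x81
body[2] sub  r7, r0, #13 → r7=0xce
body[3] sub  r1, r2, r0 → r1=0x61
body[4] add  r7, r1, #19 → r7=0x74
body[5] sub  r7, r0, #39 → r7=0xb4
epilogue: pop r7=0x83, sp=0xc2
epilogue: pop r6=0x67, sp=0xc3
r4 is caller-saved → body value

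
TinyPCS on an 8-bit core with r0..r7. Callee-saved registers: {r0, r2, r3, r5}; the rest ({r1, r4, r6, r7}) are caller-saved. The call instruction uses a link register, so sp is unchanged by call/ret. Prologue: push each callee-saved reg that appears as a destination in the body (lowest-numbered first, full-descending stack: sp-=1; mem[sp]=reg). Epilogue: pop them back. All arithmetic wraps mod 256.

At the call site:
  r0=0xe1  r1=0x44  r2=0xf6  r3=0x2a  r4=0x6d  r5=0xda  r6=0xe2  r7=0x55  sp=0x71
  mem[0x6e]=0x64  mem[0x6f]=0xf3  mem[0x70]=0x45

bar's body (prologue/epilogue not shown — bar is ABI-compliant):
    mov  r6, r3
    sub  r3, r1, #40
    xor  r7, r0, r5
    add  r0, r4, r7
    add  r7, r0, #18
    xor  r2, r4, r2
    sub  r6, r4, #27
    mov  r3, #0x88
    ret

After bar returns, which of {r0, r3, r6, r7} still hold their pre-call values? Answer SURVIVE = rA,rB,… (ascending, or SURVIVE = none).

SURVIVE = r0,r3

prologue: push r0 -> mem[0x70]=0xe1, sp=0x70
prologue: push r2 -> mem[0x6f]=0xf6, sp=0x6f
prologue: push r3 -> mem[0x6e]=0x2a, sp=0x6e
body[0] mov  r6, r3 -> r6=0x2a
body[1] sub  r3, r1, #40 -> r3=0x1c
body[2] xor  r7, r0, r5 -> r7=0x3b
body[3] add  r0, r4, r7 -> r0=0xa8
body[4] add  r7, r0, #18 -> r7=0xba
body[5] xor  r2, r4, r2 -> r2=0x9b
body[6] sub  r6, r4, #27 -> r6=0x52
body[7] mov  r3, #0x88 -> r3=0x88
epilogue: pop r3=0x2a, sp=0x6f
epilogue: pop r2=0xf6, sp=0x70
epilogue: pop r0=0xe1, sp=0x71
r0: callee-saved, written=True
r3: callee-saved, written=True
r6: caller-saved, written=True
r7: caller-saved, written=True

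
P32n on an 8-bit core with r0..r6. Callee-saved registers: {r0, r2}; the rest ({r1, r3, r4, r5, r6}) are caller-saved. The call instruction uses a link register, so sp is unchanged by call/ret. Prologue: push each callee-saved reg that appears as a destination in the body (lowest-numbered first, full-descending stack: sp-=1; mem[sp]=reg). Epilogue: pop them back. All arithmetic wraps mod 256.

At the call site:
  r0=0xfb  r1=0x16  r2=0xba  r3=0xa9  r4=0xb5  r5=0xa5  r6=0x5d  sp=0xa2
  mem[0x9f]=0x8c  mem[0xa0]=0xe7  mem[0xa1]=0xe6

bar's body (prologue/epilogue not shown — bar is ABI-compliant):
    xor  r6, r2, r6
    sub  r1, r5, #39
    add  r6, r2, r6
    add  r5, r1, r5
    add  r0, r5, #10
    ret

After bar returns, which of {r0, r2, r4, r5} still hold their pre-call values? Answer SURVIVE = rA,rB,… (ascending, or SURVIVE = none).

SURVIVE = r0,r2,r4

prologue: push r0 -> mem[0xa1]=0xfb, sp=0xa1
body[0] xor  r6, r2, r6 -> r6=0xe7
body[1] sub  r1, r5, #39 -> r1=0x7e
body[2] add  r6, r2, r6 -> r6=0xa1
body[3] add  r5, r1, r5 -> r5=0x23
body[4] add  r0, r5, #10 -> r0=0x2d
epilogue: pop r0=0xfb, sp=0xa2
r0: callee-saved, written=True
r2: callee-saved, written=False
r4: caller-saved, written=False
r5: caller-saved, written=True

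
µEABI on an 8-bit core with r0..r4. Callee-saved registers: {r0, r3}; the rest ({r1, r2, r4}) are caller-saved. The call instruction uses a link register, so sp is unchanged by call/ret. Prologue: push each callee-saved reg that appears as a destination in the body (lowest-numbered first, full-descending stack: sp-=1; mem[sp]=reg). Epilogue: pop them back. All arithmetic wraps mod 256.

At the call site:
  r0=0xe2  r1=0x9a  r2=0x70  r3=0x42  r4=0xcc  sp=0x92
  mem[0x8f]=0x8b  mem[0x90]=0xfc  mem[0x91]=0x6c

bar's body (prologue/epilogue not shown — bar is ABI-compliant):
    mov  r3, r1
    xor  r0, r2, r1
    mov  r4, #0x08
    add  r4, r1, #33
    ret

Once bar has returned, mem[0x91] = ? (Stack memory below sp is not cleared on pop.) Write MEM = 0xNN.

MEM = 0xe2

prologue: push r0 -> mem[0x91]=0xe2, sp=0x91
prologue: push r3 -> mem[0x90]=0x42, sp=0x90
body[0] mov  r3, r1 -> r3=0x9a
body[1] xor  r0, r2, r1 -> r0=0xea
body[2] mov  r4, #0x08 -> r4=0x08
body[3] add  r4, r1, #33 -> r4=0xbb
epilogue: pop r3=0x42, sp=0x91
epilogue: pop r0=0xe2, sp=0x92
prologue pushed ['r0', 'r3'] at ['0x91', '0x90']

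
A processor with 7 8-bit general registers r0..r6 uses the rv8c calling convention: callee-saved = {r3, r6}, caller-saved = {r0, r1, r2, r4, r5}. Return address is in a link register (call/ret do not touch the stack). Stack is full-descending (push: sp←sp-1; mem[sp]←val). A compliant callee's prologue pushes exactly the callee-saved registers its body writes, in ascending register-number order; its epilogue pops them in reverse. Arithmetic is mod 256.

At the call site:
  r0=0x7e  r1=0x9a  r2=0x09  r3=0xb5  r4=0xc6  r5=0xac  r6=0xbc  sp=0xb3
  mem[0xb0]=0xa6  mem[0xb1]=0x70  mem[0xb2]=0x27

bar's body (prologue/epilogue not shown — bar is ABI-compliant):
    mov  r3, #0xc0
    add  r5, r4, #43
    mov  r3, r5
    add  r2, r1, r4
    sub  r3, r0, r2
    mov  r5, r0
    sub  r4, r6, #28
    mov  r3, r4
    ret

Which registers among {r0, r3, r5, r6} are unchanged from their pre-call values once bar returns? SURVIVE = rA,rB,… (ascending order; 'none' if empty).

SURVIVE = r0,r3,r6

prologue: push r3 → mem[0xb2]=0xb5, sp=0xb2
body[0] mov  r3, #0xc0 → r3=0xc0
body[1] add  r5, r4, #43 → r5=0xf1
body[2] mov  r3, r5 → r3=0xf1
body[3] add  r2, r1, r4 → r2=0x60
body[4] sub  r3, r0, r2 → r3=0x1e
body[5] mov  r5, r0 → r5=0x7e
body[6] sub  r4, r6, #28 → r4=0xa0
body[7] mov  r3, r4 → r3=0xa0
epilogue: pop r3=0xb5, sp=0xb3
r0: caller-saved, written=False
r3: callee-saved, written=True
r5: caller-saved, written=True
r6: callee-saved, written=False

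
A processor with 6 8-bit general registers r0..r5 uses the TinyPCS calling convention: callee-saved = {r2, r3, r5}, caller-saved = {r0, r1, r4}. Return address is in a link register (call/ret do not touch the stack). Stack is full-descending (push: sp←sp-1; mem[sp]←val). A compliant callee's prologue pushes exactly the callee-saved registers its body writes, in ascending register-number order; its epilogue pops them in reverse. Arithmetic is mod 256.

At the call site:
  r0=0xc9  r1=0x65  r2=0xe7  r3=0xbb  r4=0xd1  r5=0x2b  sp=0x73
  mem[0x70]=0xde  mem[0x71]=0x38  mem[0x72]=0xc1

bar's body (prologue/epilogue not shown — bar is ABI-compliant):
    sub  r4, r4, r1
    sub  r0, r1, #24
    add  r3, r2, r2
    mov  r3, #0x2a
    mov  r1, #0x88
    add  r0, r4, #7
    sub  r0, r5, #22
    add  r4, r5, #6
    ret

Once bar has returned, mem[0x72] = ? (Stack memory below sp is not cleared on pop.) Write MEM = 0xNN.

MEM = 0xbb

prologue: push r3 -> mem[0x72]=0xbb, sp=0x72
body[0] sub  r4, r4, r1 -> r4=0x6c
body[1] sub  r0, r1, #24 -> r0=0x4d
body[2] add  r3, r2, r2 -> r3=0xce
body[3] mov  r3, #0x2a -> r3=0x2a
body[4] mov  r1, #0x88 -> r1=0x88
body[5] add  r0, r4, #7 -> r0=0x73
body[6] sub  r0, r5, #22 -> r0=0x15
body[7] add  r4, r5, #6 -> r4=0x31
epilogue: pop r3=0xbb, sp=0x73
prologue pushed ['r3'] at ['0x72']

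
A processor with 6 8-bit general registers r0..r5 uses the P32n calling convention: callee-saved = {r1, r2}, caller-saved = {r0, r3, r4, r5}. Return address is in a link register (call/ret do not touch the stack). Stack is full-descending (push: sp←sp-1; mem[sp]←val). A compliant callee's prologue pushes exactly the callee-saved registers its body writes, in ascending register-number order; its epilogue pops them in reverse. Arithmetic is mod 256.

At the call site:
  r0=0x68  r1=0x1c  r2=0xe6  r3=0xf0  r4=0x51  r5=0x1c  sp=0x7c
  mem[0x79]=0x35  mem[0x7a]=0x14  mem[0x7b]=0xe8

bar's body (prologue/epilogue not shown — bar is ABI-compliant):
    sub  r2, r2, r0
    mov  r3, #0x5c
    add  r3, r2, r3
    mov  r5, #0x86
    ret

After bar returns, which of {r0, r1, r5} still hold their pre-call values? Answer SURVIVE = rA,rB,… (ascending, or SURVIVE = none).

SURVIVE = r0,r1

prologue: push r2 → mem[0x7b]=0xe6, sp=0x7b
body[0] sub  r2, r2, r0 → r2=0x7e
body[1] mov  r3, #0x5c → r3=0x5c
body[2] add  r3, r2, r3 → r3=0xda
body[3] mov  r5, #0x86 → r5=0x86
epilogue: pop r2=0xe6, sp=0x7c
r0: caller-saved, written=False
r1: callee-saved, written=False
r5: caller-saved, written=True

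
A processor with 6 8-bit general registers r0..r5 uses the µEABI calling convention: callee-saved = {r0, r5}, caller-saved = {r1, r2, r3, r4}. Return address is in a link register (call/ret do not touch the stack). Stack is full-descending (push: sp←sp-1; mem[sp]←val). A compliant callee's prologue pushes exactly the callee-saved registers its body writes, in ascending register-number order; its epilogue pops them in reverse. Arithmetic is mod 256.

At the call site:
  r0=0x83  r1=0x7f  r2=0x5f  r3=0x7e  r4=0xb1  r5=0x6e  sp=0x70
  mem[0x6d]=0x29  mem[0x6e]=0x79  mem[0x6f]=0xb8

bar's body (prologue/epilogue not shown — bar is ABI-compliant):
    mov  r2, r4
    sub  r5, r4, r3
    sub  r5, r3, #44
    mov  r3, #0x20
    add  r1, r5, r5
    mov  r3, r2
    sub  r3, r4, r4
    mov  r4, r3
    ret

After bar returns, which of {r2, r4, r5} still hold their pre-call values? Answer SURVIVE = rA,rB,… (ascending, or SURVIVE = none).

prologue: push r5 → mem[0x6f]=0x6e, sp=0x6f
body[0] mov  r2, r4 → r2=0xb1
body[1] sub  r5, r4, r3 → r5=0x33
body[2] sub  r5, r3, #44 → r5=0x52
body[3] mov  r3, #0x20 → r3=0x20
body[4] add  r1, r5, r5 → r1=0xa4
body[5] mov  r3, r2 → r3=0xb1
body[6] sub  r3, r4, r4 → r3=0x00
body[7] mov  r4, r3 → r4=0x00
epilogue: pop r5=0x6e, sp=0x70
r2: caller-saved, written=True
r4: caller-saved, written=True
r5: callee-saved, written=True

SURVIVE = r5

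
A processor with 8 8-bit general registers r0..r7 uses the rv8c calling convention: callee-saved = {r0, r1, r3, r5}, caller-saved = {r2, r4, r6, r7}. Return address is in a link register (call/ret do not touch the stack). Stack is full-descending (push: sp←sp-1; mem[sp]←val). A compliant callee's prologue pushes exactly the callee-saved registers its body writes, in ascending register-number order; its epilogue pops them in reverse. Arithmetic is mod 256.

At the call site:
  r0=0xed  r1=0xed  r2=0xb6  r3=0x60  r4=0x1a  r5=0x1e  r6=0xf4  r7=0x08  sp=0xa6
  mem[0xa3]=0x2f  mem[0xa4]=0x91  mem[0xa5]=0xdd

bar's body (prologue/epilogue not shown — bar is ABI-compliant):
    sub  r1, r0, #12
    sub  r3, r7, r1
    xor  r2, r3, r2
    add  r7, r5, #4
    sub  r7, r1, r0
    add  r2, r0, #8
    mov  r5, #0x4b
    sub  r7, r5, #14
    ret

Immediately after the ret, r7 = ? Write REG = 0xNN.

REG = 0x3d

prologue: push r1 -> mem[0xa5]=0xed, sp=0xa5
prologue: push r3 -> mem[0xa4]=0x60, sp=0xa4
prologue: push r5 -> mem[0xa3]=0x1e, sp=0xa3
body[0] sub  r1, r0, #12 -> r1=0xe1
body[1] sub  r3, r7, r1 -> r3=0x27
body[2] xor  r2, r3, r2 -> r2=0x91
body[3] add  r7, r5, #4 -> r7=0x22
body[4] sub  r7, r1, r0 -> r7=0xf4
body[5] add  r2, r0, #8 -> r2=0xf5
body[6] mov  r5, #0x4b -> r5=0x4b
body[7] sub  r7, r5, #14 -> r7=0x3d
epilogue: pop r5=0x1e, sp=0xa4
epilogue: pop r3=0x60, sp=0xa5
epilogue: pop r1=0xed, sp=0xa6
r7 is caller-saved -> body value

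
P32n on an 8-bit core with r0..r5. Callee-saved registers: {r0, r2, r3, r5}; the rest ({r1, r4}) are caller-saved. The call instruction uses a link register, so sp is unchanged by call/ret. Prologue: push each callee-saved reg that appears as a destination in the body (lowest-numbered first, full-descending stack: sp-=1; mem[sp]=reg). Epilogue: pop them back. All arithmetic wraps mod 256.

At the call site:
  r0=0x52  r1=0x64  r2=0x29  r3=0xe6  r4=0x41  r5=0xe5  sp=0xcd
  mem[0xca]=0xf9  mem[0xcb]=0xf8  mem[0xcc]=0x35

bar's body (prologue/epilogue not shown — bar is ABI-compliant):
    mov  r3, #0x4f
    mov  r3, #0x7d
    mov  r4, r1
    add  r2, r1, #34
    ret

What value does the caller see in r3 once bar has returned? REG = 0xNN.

REG = 0xe6

prologue: push r2 → mem[0xcc]=0x29, sp=0xcc
prologue: push r3 → mem[0xcb]=0xe6, sp=0xcb
body[0] mov  r3, #0x4f → r3=0x4f
body[1] mov  r3, #0x7d → r3=0x7d
body[2] mov  r4, r1 → r4=0x64
body[3] add  r2, r1, #34 → r2=0x86
epilogue: pop r3=0xe6, sp=0xcc
epilogue: pop r2=0x29, sp=0xcd
r3 is callee-saved → restored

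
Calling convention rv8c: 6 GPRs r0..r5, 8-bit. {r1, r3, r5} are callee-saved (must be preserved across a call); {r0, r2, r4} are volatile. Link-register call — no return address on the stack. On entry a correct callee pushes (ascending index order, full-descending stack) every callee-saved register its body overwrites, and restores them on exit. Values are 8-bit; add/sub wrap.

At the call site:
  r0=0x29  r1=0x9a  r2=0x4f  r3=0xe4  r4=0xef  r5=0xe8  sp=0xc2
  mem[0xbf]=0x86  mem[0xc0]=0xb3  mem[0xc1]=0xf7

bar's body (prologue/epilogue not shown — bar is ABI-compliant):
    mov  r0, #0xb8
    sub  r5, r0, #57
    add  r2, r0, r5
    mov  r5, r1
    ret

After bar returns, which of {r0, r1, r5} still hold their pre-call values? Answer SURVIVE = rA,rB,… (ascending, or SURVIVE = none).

prologue: push r5 -> mem[0xc1]=0xe8, sp=0xc1
body[0] mov  r0, #0xb8 -> r0=0xb8
body[1] sub  r5, r0, #57 -> r5=0x7f
body[2] add  r2, r0, r5 -> r2=0x37
body[3] mov  r5, r1 -> r5=0x9a
epilogue: pop r5=0xe8, sp=0xc2
r0: caller-saved, written=True
r1: callee-saved, written=False
r5: callee-saved, written=True

SURVIVE = r1,r5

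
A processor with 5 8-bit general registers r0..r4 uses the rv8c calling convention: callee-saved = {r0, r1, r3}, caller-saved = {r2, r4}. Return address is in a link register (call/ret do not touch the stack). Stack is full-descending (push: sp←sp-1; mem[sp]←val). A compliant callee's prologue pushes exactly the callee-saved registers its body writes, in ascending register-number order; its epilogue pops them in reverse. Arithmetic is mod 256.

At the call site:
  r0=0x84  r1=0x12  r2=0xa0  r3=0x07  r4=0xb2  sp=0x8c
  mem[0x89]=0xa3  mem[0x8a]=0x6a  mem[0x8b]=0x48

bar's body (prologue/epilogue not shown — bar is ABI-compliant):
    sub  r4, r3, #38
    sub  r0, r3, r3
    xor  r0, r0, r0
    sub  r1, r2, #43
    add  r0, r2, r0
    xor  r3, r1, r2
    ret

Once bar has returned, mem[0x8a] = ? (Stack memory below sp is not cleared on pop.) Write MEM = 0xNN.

prologue: push r0 → mem[0x8b]=0x84, sp=0x8b
prologue: push r1 → mem[0x8a]=0x12, sp=0x8a
prologue: push r3 → mem[0x89]=0x07, sp=0x89
body[0] sub  r4, r3, #38 → r4=0xe1
body[1] sub  r0, r3, r3 → r0=0x00
body[2] xor  r0, r0, r0 → r0=0x00
body[3] sub  r1, r2, #43 → r1=0x75
body[4] add  r0, r2, r0 → r0=0xa0
body[5] xor  r3, r1, r2 → r3=0xd5
epilogue: pop r3=0x07, sp=0x8a
epilogue: pop r1=0x12, sp=0x8b
epilogue: pop r0=0x84, sp=0x8c
prologue pushed ['r0', 'r1', 'r3'] at ['0x8b', '0x8a', '0x89']

MEM = 0x12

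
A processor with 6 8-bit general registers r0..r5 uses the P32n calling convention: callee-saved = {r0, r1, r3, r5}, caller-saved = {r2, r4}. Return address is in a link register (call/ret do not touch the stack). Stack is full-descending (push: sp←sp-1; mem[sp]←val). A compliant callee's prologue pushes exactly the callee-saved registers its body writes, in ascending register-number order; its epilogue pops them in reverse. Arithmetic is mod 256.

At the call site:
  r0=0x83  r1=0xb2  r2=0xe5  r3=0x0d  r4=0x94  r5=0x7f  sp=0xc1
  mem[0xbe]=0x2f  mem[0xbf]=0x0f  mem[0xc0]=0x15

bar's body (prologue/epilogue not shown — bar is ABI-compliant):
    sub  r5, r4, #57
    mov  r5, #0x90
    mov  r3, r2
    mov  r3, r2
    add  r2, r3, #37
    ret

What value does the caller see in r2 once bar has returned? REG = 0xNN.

REG = 0x0a

prologue: push r3 → mem[0xc0]=0x0d, sp=0xc0
prologue: push r5 → mem[0xbf]=0x7f, sp=0xbf
body[0] sub  r5, r4, #57 → r5=0x5b
body[1] mov  r5, #0x90 → r5=0x90
body[2] mov  r3, r2 → r3=0xe5
body[3] mov  r3, r2 → r3=0xe5
body[4] add  r2, r3, #37 → r2=0x0a
epilogue: pop r5=0x7f, sp=0xc0
epilogue: pop r3=0x0d, sp=0xc1
r2 is caller-saved → body value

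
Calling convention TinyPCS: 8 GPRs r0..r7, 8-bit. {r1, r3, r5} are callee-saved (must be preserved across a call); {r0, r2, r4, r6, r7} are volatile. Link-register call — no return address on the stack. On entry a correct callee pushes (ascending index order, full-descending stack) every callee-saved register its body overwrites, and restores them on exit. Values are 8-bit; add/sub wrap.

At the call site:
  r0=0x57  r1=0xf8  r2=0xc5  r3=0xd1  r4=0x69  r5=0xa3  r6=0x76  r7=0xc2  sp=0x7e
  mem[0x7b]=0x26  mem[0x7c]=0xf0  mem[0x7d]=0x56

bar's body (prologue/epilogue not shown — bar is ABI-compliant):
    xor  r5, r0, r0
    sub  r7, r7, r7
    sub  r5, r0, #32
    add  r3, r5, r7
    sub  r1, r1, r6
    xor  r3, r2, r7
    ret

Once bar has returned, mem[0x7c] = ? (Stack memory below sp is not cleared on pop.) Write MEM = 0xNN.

prologue: push r1 -> mem[0x7d]=0xf8, sp=0x7d
prologue: push r3 -> mem[0x7c]=0xd1, sp=0x7c
prologue: push r5 -> mem[0x7b]=0xa3, sp=0x7b
body[0] xor  r5, r0, r0 -> r5=0x00
body[1] sub  r7, r7, r7 -> r7=0x00
body[2] sub  r5, r0, #32 -> r5=0x37
body[3] add  r3, r5, r7 -> r3=0x37
body[4] sub  r1, r1, r6 -> r1=0x82
body[5] xor  r3, r2, r7 -> r3=0xc5
epilogue: pop r5=0xa3, sp=0x7c
epilogue: pop r3=0xd1, sp=0x7d
epilogue: pop r1=0xf8, sp=0x7e
prologue pushed ['r1', 'r3', 'r5'] at ['0x7d', '0x7c', '0x7b']

MEM = 0xd1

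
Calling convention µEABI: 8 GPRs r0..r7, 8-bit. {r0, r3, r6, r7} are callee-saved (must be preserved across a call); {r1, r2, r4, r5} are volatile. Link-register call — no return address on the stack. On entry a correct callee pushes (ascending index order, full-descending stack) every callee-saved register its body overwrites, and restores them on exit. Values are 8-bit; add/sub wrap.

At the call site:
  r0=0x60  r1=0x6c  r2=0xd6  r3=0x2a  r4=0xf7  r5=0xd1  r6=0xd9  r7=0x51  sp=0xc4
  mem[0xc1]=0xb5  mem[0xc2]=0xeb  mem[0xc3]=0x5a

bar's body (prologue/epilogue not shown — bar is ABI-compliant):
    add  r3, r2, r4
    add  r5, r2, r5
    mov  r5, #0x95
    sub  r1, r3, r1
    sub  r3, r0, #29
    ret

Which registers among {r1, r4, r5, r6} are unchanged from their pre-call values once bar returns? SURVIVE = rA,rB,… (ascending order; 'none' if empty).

prologue: push r3 -> mem[0xc3]=0x2a, sp=0xc3
body[0] add  r3, r2, r4 -> r3=0xcd
body[1] add  r5, r2, r5 -> r5=0xa7
body[2] mov  r5, #0x95 -> r5=0x95
body[3] sub  r1, r3, r1 -> r1=0x61
body[4] sub  r3, r0, #29 -> r3=0x43
epilogue: pop r3=0x2a, sp=0xc4
r1: caller-saved, written=True
r4: caller-saved, written=False
r5: caller-saved, written=True
r6: callee-saved, written=False

SURVIVE = r4,r6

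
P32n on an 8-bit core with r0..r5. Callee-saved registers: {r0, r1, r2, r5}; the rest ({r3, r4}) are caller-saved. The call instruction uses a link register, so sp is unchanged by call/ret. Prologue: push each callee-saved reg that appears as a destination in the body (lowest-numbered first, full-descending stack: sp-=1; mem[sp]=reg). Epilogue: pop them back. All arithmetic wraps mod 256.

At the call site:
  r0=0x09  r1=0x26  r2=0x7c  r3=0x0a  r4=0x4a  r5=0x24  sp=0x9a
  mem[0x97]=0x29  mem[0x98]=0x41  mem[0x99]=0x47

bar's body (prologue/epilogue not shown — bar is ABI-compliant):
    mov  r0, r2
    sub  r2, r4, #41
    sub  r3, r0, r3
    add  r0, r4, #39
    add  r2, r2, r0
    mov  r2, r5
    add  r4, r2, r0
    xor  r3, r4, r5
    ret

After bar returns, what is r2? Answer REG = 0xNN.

REG = 0x7c

prologue: push r0 -> mem[0x99]=0x09, sp=0x99
prologue: push r2 -> mem[0x98]=0x7c, sp=0x98
body[0] mov  r0, r2 -> r0=0x7c
body[1] sub  r2, r4, #41 -> r2=0x21
body[2] sub  r3, r0, r3 -> r3=0x72
body[3] add  r0, r4, #39 -> r0=0x71
body[4] add  r2, r2, r0 -> r2=0x92
body[5] mov  r2, r5 -> r2=0x24
body[6] add  r4, r2, r0 -> r4=0x95
body[7] xor  r3, r4, r5 -> r3=0xb1
epilogue: pop r2=0x7c, sp=0x99
epilogue: pop r0=0x09, sp=0x9a
r2 is callee-saved -> restored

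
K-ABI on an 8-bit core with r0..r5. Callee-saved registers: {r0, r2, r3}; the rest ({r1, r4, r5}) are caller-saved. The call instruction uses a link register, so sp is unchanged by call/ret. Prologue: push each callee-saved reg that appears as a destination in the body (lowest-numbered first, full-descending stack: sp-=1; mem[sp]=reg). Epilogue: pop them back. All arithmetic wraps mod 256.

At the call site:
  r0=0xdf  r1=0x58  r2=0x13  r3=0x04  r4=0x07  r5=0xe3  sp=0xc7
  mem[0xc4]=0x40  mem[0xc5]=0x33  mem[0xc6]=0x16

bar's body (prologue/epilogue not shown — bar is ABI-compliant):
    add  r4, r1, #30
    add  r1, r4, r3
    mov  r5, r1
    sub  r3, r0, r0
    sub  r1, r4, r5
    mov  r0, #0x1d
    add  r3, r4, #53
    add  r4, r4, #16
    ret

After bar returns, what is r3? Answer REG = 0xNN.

REG = 0x04

prologue: push r0 -> mem[0xc6]=0xdf, sp=0xc6
prologue: push r3 -> mem[0xc5]=0x04, sp=0xc5
body[0] add  r4, r1, #30 -> r4=0x76
body[1] add  r1, r4, r3 -> r1=0x7a
body[2] mov  r5, r1 -> r5=0x7a
body[3] sub  r3, r0, r0 -> r3=0x00
body[4] sub  r1, r4, r5 -> r1=0xfc
body[5] mov  r0, #0x1d -> r0=0x1d
body[6] add  r3, r4, #53 -> r3=0xab
body[7] add  r4, r4, #16 -> r4=0x86
epilogue: pop r3=0x04, sp=0xc6
epilogue: pop r0=0xdf, sp=0xc7
r3 is callee-saved -> restored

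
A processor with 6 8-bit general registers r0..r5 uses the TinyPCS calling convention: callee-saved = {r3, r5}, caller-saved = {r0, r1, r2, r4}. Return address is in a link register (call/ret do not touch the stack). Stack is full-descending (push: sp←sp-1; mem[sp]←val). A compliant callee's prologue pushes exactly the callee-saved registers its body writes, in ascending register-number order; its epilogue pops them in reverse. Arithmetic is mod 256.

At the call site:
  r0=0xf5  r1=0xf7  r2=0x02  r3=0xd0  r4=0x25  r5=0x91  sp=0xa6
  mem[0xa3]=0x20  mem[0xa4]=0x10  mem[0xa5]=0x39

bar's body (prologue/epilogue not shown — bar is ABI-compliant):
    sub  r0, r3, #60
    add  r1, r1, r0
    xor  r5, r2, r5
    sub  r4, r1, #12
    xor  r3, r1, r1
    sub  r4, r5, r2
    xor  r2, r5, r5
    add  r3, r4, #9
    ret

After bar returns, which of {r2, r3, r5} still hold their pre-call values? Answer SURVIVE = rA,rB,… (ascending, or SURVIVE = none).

prologue: push r3 → mem[0xa5]=0xd0, sp=0xa5
prologue: push r5 → mem[0xa4]=0x91, sp=0xa4
body[0] sub  r0, r3, #60 → r0=0x94
body[1] add  r1, r1, r0 → r1=0x8b
body[2] xor  r5, r2, r5 → r5=0x93
body[3] sub  r4, r1, #12 → r4=0x7f
body[4] xor  r3, r1, r1 → r3=0x00
body[5] sub  r4, r5, r2 → r4=0x91
body[6] xor  r2, r5, r5 → r2=0x00
body[7] add  r3, r4, #9 → r3=0x9a
epilogue: pop r5=0x91, sp=0xa5
epilogue: pop r3=0xd0, sp=0xa6
r2: caller-saved, written=True
r3: callee-saved, written=True
r5: callee-saved, written=True

SURVIVE = r3,r5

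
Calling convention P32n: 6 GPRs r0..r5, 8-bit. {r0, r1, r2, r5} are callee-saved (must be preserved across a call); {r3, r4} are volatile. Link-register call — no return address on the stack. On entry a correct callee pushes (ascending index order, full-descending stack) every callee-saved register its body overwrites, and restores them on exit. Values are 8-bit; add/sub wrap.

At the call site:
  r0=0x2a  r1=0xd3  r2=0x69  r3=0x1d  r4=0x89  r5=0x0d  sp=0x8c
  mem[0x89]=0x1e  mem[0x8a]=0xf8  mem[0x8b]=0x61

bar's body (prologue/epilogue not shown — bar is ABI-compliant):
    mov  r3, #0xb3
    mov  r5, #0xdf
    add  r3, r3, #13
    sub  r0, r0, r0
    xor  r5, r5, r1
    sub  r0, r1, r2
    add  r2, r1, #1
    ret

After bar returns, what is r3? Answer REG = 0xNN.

prologue: push r0 → mem[0x8b]=0x2a, sp=0x8b
prologue: push r2 → mem[0x8a]=0x69, sp=0x8a
prologue: push r5 → mem[0x89]=0x0d, sp=0x89
body[0] mov  r3, #0xb3 → r3=0xb3
body[1] mov  r5, #0xdf → r5=0xdf
body[2] add  r3, r3, #13 → r3=0xc0
body[3] sub  r0, r0, r0 → r0=0x00
body[4] xor  r5, r5, r1 → r5=0x0c
body[5] sub  r0, r1, r2 → r0=0x6a
body[6] add  r2, r1, #1 → r2=0xd4
epilogue: pop r5=0x0d, sp=0x8a
epilogue: pop r2=0x69, sp=0x8b
epilogue: pop r0=0x2a, sp=0x8c
r3 is caller-saved → body value

REG = 0xc0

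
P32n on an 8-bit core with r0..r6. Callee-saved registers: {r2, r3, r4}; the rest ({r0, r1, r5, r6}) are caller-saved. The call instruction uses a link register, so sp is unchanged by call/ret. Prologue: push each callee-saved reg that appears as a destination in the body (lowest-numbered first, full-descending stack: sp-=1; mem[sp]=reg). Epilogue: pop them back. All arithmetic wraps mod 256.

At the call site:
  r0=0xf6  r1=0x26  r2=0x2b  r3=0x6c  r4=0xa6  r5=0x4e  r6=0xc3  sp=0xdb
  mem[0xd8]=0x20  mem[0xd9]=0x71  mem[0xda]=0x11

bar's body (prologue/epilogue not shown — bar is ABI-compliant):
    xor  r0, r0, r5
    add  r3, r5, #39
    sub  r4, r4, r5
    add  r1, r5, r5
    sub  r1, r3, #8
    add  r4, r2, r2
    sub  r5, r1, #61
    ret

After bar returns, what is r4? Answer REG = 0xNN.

REG = 0xa6

prologue: push r3 → mem[0xda]=0x6c, sp=0xda
prologue: push r4 → mem[0xd9]=0xa6, sp=0xd9
body[0] xor  r0, r0, r5 → r0=0xb8
body[1] add  r3, r5, #39 → r3=0x75
body[2] sub  r4, r4, r5 → r4=0x58
body[3] add  r1, r5, r5 → r1=0x9c
body[4] sub  r1, r3, #8 → r1=0x6d
body[5] add  r4, r2, r2 → r4=0x56
body[6] sub  r5, r1, #61 → r5=0x30
epilogue: pop r4=0xa6, sp=0xda
epilogue: pop r3=0x6c, sp=0xdb
r4 is callee-saved → restored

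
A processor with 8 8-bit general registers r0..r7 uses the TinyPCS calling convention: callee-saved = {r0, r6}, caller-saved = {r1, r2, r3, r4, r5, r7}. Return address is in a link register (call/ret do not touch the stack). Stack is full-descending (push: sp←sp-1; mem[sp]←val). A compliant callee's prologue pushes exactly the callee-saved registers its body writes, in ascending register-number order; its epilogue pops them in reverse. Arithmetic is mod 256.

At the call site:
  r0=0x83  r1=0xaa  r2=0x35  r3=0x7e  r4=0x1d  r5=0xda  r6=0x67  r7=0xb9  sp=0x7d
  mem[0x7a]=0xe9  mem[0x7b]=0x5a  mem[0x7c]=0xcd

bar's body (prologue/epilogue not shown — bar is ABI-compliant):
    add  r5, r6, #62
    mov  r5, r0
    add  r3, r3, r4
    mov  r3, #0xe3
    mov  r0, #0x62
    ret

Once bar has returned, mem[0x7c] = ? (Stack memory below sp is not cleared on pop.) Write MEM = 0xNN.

prologue: push r0 → mem[0x7c]=0x83, sp=0x7c
body[0] add  r5, r6, #62 → r5=0xa5
body[1] mov  r5, r0 → r5=0x83
body[2] add  r3, r3, r4 → r3=0x9b
body[3] mov  r3, #0xe3 → r3=0xe3
body[4] mov  r0, #0x62 → r0=0x62
epilogue: pop r0=0x83, sp=0x7d
prologue pushed ['r0'] at ['0x7c']

MEM = 0x83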